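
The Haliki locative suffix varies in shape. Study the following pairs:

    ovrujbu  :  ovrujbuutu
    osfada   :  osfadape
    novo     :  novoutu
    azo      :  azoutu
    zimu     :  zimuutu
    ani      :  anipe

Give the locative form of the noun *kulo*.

kuloutu

The alternation tracks the last vowel of the stem — -utu when the last vowel of the stem is a rounded vowel (*ovrujbu*, *novo*, *azo*, *zimu*); -pe when the last vowel of the stem is an unrounded vowel (*osfada*, *ani*).
*kulo*: last vowel = /o/, a rounded vowel → -utu → *kuloutu*.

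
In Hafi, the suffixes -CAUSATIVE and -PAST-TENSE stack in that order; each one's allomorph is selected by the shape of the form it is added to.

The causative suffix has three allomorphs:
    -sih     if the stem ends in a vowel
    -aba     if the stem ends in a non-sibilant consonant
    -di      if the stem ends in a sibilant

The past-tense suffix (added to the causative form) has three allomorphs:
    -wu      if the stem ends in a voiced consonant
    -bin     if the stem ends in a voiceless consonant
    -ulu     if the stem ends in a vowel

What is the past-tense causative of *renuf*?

renufabaulu

The final sound of *renuf* is /f/, which is a non-sibilant consonant, so the causative suffix is -aba, giving *renufaba*.
The final sound of the causative form *renufaba* is /a/, which is a vowel, so the past-tense suffix is -ulu, giving *renufabaulu*.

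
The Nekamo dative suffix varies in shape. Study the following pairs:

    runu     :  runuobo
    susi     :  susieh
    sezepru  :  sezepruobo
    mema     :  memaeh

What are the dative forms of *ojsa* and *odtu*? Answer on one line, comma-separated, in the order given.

Looking at the last vowel of each stem: -obo when the last vowel of the stem is a rounded vowel (*runu*, *sezepru*); -eh when the last vowel of the stem is an unrounded vowel (*susi*, *mema*).
*ojsa*: last vowel = /a/, an unrounded vowel → -eh → *ojsaeh*.
*odtu*: last vowel = /u/, a rounded vowel → -obo → *odtuobo*.

ojsaeh, odtuobo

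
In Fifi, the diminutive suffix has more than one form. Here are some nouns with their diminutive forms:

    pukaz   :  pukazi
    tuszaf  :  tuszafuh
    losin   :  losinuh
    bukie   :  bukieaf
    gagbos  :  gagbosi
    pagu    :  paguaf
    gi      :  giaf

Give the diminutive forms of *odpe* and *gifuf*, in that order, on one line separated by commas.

Looking at the final sound of each stem: -i when the stem ends in a sibilant (*pukaz*, *gagbos*); -uh when the stem ends in a non-sibilant consonant (*tuszaf*, *losin*); -af when the stem ends in a vowel (*bukie*, *pagu*, *gi*).
Since the final sound of *odpe* is /e/ (a vowel), it takes -af, giving *odpeaf*.
The final sound of *gifuf* is /f/, which is a non-sibilant consonant, so the suffix is -uh, giving *gifufuh*.

odpeaf, gifufuh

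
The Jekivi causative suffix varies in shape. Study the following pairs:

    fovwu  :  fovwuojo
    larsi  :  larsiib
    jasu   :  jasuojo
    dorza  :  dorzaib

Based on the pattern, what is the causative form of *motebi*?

The suffix is conditioned by the last vowel: -ojo when the last vowel of the stem is a rounded vowel (*fovwu*, *jasu*); -ib when the last vowel of the stem is an unrounded vowel (*larsi*, *dorza*).
*motebi* — last vowel /i/ (an unrounded vowel) → -ib → *motebiib*.

motebiib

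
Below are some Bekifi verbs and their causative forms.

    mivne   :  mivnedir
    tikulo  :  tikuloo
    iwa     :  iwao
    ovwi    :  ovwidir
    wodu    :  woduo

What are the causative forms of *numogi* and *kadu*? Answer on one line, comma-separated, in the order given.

numogidir, kaduo

Looking at the last vowel of each stem: -dir when the last vowel of the stem is a front vowel (*mivne*, *ovwi*); -o when the last vowel of the stem is a back vowel (*tikulo*, *iwa*, *wodu*).
*numogi* — last vowel /i/ (a front vowel) → -dir → *numogidir*.
The last vowel of *kadu* is /u/, which is a back vowel, so the suffix is -o, giving *kaduo*.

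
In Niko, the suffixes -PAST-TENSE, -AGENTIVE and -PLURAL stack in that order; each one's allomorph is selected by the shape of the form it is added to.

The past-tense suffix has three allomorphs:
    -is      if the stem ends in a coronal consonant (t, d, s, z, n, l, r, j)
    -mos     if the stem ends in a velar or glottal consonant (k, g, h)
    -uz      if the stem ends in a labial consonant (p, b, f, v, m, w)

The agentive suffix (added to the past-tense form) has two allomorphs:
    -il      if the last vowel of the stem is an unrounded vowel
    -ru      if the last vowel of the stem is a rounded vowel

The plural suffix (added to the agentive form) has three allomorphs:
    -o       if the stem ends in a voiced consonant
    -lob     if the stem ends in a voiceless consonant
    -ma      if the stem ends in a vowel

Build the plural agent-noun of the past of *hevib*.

hevibuzruma

*hevib* — final consonant /b/ (labial) → -uz → *hevibuz*.
Since the last vowel of the past-tense form *hevibuz* is /u/ (a rounded vowel), it takes -ru, giving *hevibuzru*.
The agentive form *hevibuzru*: final sound = /u/, a vowel → -ma → *hevibuzruma*.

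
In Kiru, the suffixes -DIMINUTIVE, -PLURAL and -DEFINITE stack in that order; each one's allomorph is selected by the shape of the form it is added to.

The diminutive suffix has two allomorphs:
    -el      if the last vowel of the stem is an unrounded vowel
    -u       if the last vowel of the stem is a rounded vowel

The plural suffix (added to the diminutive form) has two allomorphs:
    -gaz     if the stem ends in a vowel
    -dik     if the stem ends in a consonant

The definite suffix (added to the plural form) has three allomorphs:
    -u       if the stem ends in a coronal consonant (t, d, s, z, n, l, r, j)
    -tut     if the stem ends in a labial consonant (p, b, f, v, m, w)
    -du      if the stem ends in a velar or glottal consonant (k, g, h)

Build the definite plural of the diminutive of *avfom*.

avfomugazu

*avfom* — last vowel /o/ (a rounded vowel) → -u → *avfomu*.
The diminutive form *avfomu* — final sound /u/ (a vowel) → -gaz → *avfomugaz*.
The plural form *avfomugaz*: final consonant = /z/, coronal → -u → *avfomugazu*.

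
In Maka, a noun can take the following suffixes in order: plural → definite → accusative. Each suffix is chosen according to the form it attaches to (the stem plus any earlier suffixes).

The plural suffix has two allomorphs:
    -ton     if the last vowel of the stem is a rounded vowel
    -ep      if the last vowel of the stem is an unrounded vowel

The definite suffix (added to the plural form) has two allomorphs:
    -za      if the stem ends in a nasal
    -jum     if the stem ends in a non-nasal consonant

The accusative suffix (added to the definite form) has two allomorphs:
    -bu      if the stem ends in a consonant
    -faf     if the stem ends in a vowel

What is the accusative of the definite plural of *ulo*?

Since the last vowel of *ulo* is /o/ (a rounded vowel), it takes -ton, giving *uloton*.
Since the final consonant of the plural form *uloton* is /n/ (a nasal), it takes -za, giving *ulotonza*.
The definite form *ulotonza*: final sound = /a/, a vowel → -faf → *ulotonzafaf*.

ulotonzafaf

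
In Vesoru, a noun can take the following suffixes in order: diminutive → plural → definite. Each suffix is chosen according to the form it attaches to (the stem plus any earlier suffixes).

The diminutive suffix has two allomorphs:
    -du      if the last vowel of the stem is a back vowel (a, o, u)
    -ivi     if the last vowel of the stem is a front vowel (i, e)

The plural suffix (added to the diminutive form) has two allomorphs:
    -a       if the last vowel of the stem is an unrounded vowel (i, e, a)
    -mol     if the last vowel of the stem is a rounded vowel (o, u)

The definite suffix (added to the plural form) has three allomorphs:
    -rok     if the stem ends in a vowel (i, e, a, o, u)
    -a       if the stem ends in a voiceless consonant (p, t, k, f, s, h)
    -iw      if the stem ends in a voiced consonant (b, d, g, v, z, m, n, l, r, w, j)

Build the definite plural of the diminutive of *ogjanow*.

ogjanowdumoliw

*ogjanow* — last vowel /o/ (a back vowel) → -du → *ogjanowdu*.
The diminutive form *ogjanowdu*: last vowel = /u/, a rounded vowel → -mol → *ogjanowdumol*.
The final sound of the plural form *ogjanowdumol* is /l/, which is a voiced consonant, so the definite suffix is -iw, giving *ogjanowdumoliw*.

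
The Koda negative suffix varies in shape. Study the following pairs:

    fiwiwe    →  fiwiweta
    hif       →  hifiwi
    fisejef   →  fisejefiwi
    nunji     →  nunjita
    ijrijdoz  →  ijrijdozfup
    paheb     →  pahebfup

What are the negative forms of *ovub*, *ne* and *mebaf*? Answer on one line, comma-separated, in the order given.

The alternation tracks the final sound of the stem — -iwi when the stem ends in a voiceless consonant (*hif*, *fisejef*); -fup when the stem ends in a voiced consonant (*ijrijdoz*, *paheb*); -ta when the stem ends in a vowel (*fiwiwe*, *nunji*).
*ovub* — final sound /b/ (a voiced consonant) → -fup → *ovubfup*.
Since the final sound of *ne* is /e/ (a vowel), it takes -ta, giving *neta*.
*mebaf* — final sound /f/ (a voiceless consonant) → -iwi → *mebafiwi*.

ovubfup, neta, mebafiwi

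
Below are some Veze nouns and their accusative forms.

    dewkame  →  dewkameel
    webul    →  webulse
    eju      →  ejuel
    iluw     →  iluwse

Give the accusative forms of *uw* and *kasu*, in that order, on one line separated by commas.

uwse, kasuel

The suffix is conditioned by the final sound: -se when the stem ends in a consonant (*webul*, *iluw*); -el when the stem ends in a vowel (*dewkame*, *eju*).
The final sound of *uw* is /w/, which is a consonant, so the suffix is -se, giving *uwse*.
*kasu*: final sound = /u/, a vowel → -el → *kasuel*.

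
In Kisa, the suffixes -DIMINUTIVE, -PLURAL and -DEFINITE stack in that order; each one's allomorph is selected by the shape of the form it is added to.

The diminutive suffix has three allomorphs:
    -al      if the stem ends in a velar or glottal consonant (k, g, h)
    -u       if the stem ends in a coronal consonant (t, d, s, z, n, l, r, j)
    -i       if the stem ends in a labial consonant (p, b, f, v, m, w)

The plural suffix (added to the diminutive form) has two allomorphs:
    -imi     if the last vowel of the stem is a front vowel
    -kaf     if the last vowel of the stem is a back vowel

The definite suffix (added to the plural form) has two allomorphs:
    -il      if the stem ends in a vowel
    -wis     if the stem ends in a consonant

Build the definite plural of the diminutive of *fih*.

fihalkafwis

The final consonant of *fih* is /h/, which is velar/glottal, so the diminutive suffix is -al, giving *fihal*.
The last vowel of the diminutive form *fihal* is /a/, which is a back vowel, so the plural suffix is -kaf, giving *fihalkaf*.
The final sound of the plural form *fihalkaf* is /f/, which is a consonant, so the definite suffix is -wis, giving *fihalkafwis*.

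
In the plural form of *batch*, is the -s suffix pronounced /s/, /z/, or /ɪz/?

/ɪz/

The stem *batch* ends in a sibilant (/s, z, ʃ, ʒ, tʃ, dʒ/).
The plural suffix surfaces as /ɪz/ after sibilants, /s/ after other voiceless consonants, and /z/ after other voiced sounds.
So the plural -s on *batch* is pronounced /ɪz/.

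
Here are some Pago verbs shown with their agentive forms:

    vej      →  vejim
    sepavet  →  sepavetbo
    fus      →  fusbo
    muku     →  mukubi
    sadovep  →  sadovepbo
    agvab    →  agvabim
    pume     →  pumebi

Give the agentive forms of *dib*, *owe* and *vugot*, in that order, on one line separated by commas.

The suffix is conditioned by the final sound: -bo when the stem ends in a voiceless consonant (*sepavet*, *fus*, *sadovep*); -im when the stem ends in a voiced consonant (*vej*, *agvab*); -bi when the stem ends in a vowel (*muku*, *pume*).
*dib* — final sound /b/ (a voiced consonant) → -im → *dibim*.
Since the final sound of *owe* is /e/ (a vowel), it takes -bi, giving *owebi*.
*vugot*: final sound = /t/, a voiceless consonant → -bo → *vugotbo*.

dibim, owebi, vugotbo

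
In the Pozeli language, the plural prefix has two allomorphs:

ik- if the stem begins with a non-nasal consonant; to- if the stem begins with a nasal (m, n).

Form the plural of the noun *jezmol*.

ikjezmol

Since the first consonant of *jezmol* is /j/ (non-nasal), it takes ik-, giving *ikjezmol*.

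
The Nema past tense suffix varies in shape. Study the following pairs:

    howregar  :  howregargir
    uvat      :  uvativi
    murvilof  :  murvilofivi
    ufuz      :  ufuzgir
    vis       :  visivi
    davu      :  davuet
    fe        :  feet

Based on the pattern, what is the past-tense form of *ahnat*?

ahnativi

The pattern is voicing of the final sound: -ivi when the stem ends in a voiceless consonant (*uvat*, *murvilof*, *vis*); -gir when the stem ends in a voiced consonant (*howregar*, *ufuz*); -et when the stem ends in a vowel (*davu*, *fe*).
*ahnat*: final sound = /t/, a voiceless consonant → -ivi → *ahnativi*.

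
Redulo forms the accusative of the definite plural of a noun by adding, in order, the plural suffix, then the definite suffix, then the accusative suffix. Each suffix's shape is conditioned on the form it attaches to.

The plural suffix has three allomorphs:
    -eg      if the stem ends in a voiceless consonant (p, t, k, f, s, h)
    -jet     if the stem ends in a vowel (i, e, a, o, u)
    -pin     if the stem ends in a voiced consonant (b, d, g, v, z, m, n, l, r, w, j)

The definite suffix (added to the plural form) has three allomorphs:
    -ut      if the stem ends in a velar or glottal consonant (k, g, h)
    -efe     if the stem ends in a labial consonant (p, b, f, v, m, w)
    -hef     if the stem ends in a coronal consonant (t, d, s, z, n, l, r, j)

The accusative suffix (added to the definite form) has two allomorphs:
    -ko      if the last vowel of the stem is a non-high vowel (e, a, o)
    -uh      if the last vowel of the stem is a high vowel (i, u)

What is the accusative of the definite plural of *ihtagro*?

Since the final sound of *ihtagro* is /o/ (a vowel), it takes -jet, giving *ihtagrojet*.
Since the final consonant of the plural form *ihtagrojet* is /t/ (coronal), it takes -hef, giving *ihtagrojethef*.
The definite form *ihtagrojethef*: last vowel = /e/, a non-high vowel → -ko → *ihtagrojethefko*.

ihtagrojethefko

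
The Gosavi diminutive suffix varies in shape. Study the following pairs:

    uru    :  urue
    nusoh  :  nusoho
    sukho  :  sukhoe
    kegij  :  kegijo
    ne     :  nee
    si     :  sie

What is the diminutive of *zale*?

zalee

The alternation tracks the final sound of the stem — -o when the stem ends in a consonant (*nusoh*, *kegij*); -e when the stem ends in a vowel (*uru*, *sukho*, *ne*, *si*).
*zale* — final sound /e/ (a vowel) → -e → *zalee*.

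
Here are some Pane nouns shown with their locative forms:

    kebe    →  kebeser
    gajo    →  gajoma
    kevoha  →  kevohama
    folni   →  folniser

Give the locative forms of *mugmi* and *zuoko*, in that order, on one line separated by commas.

mugmiser, zuokoma

The alternation tracks the last vowel of the stem — -ser when the last vowel of the stem is a front vowel (*kebe*, *folni*); -ma when the last vowel of the stem is a back vowel (*gajo*, *kevoha*).
*mugmi*: last vowel = /i/, a front vowel → -ser → *mugmiser*.
*zuoko* — last vowel /o/ (a back vowel) → -ma → *zuokoma*.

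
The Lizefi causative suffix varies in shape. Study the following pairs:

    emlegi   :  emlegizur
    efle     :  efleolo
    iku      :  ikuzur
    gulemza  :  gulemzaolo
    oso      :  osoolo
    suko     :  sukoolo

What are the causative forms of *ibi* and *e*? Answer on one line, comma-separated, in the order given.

The pattern is height harmony: -zur when the last vowel of the stem is a high vowel (*emlegi*, *iku*); -olo when the last vowel of the stem is a non-high vowel (*efle*, *gulemza*, *oso*, *suko*).
Since the last vowel of *ibi* is /i/ (a high vowel), it takes -zur, giving *ibizur*.
*e*: last vowel = /e/, a non-high vowel → -olo → *eolo*.

ibizur, eolo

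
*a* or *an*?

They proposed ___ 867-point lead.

The indefinite article is chosen by the initial *sound* of the following word, not its spelling.
The number *867* is spoken "eight hundred …", beginning with /eɪt/ — a vowel sound.
So the article is *an*: They proposed an 867-point lead.

an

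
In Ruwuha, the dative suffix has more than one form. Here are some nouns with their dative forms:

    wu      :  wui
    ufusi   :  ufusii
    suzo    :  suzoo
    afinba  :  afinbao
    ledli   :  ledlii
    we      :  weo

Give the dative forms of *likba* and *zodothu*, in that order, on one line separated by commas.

likbao, zodothui

Looking at the last vowel of each stem: -i when the last vowel of the stem is a high vowel (*wu*, *ufusi*, *ledli*); -o when the last vowel of the stem is a non-high vowel (*suzo*, *afinba*, *we*).
*likba*: last vowel = /a/, a non-high vowel → -o → *likbao*.
*zodothu*: last vowel = /u/, a high vowel → -i → *zodothui*.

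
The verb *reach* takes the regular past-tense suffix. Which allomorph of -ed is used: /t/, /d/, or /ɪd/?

The stem *reach* ends in a voiceless consonant other than /t/.
The -ed suffix is realized as /ɪd/ after /t, d/; as /t/ after other voiceless consonants; and as /d/ after other voiced sounds.
So -ed on *reach* is pronounced /t/.

/t/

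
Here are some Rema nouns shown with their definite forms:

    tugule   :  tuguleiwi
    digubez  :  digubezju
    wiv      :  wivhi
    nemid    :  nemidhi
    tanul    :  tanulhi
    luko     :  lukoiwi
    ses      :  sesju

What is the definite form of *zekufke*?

The alternation tracks the final sound of the stem — -ju when the stem ends in a sibilant (*digubez*, *ses*); -hi when the stem ends in a non-sibilant consonant (*wiv*, *nemid*, *tanul*); -iwi when the stem ends in a vowel (*tugule*, *luko*).
The final sound of *zekufke* is /e/, which is a vowel, so the suffix is -iwi, giving *zekufkeiwi*.

zekufkeiwi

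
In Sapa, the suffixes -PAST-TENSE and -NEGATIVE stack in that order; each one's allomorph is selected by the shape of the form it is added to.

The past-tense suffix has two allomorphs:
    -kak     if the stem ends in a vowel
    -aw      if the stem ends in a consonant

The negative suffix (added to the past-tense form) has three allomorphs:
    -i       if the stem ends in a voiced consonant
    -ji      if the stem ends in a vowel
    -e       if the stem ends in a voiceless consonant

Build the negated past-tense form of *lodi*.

lodikake

*lodi* — final sound /i/ (a vowel) → -kak → *lodikak*.
The past-tense form *lodikak* — final sound /k/ (a voiceless consonant) → -e → *lodikake*.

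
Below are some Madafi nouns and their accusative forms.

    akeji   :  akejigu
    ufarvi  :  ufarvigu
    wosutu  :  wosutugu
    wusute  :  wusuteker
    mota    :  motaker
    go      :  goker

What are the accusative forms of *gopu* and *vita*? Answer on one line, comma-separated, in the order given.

Looking at the last vowel of each stem: -gu when the last vowel of the stem is a high vowel (*akeji*, *ufarvi*, *wosutu*); -ker when the last vowel of the stem is a non-high vowel (*wusute*, *mota*, *go*).
The last vowel of *gopu* is /u/, which is a high vowel, so the suffix is -gu, giving *gopugu*.
*vita* — last vowel /a/ (a non-high vowel) → -ker → *vitaker*.

gopugu, vitaker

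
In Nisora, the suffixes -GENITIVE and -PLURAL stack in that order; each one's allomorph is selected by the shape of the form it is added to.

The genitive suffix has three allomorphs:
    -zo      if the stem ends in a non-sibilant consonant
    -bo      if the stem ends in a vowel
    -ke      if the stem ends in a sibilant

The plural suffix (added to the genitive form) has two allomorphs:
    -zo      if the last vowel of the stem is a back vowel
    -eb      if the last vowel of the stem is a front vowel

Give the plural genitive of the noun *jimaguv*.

*jimaguv* — final sound /v/ (a non-sibilant consonant) → -zo → *jimaguvzo*.
The genitive form *jimaguvzo* — last vowel /o/ (a back vowel) → -zo → *jimaguvzozo*.

jimaguvzozo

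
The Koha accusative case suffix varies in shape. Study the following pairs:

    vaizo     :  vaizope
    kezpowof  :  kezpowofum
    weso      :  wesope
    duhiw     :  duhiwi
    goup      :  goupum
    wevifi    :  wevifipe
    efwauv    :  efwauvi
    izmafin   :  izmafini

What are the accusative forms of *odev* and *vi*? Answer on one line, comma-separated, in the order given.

The pattern is voicing of the final sound: -um when the stem ends in a voiceless consonant (*kezpowof*, *goup*); -i when the stem ends in a voiced consonant (*duhiw*, *efwauv*, *izmafin*); -pe when the stem ends in a vowel (*vaizo*, *weso*, *wevifi*).
Since the final sound of *odev* is /v/ (a voiced consonant), it takes -i, giving *odevi*.
Since the final sound of *vi* is /i/ (a vowel), it takes -pe, giving *vipe*.

odevi, vipe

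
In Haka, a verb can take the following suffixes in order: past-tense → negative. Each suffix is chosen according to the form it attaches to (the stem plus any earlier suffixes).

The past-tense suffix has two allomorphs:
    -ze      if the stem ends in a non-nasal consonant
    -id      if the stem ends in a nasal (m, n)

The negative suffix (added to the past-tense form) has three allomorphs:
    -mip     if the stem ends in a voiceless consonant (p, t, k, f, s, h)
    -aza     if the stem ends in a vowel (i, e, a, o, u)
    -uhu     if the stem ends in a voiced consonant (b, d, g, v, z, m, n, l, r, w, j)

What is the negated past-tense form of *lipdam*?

*lipdam*: final consonant = /m/, a nasal → -id → *lipdamid*.
The past-tense form *lipdamid* — final sound /d/ (a voiced consonant) → -uhu → *lipdamiduhu*.

lipdamiduhu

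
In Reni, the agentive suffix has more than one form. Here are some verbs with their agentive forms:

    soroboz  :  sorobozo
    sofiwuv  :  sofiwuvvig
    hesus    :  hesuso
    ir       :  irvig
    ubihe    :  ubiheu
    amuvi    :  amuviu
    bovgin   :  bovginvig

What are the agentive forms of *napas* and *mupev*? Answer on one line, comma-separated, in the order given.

napaso, mupevvig

The suffix is conditioned by the final sound: -o when the stem ends in a sibilant (*soroboz*, *hesus*); -vig when the stem ends in a non-sibilant consonant (*sofiwuv*, *ir*, *bovgin*); -u when the stem ends in a vowel (*ubihe*, *amuvi*).
*napas*: final sound = /s/, a sibilant → -o → *napaso*.
*mupev*: final sound = /v/, a non-sibilant consonant → -vig → *mupevvig*.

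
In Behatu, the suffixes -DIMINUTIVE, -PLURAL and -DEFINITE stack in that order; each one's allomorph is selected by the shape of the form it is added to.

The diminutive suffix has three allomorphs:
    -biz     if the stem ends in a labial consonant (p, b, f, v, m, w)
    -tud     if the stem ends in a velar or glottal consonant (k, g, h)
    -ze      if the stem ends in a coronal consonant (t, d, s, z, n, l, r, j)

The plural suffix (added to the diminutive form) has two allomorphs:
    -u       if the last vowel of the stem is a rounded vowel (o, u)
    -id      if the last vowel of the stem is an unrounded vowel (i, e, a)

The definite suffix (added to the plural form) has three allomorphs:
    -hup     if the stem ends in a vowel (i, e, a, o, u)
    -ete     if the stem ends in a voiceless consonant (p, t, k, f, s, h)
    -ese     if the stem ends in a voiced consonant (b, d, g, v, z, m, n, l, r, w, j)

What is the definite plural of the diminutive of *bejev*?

*bejev*: final consonant = /v/, labial → -biz → *bejevbiz*.
Since the last vowel of the diminutive form *bejevbiz* is /i/ (an unrounded vowel), it takes -id, giving *bejevbizid*.
The plural form *bejevbizid* — final sound /d/ (a voiced consonant) → -ese → *bejevbizidese*.

bejevbizidese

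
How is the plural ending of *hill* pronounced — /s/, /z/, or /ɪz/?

/z/

The stem *hill* ends in a voiced non-sibilant sound.
The plural suffix surfaces as /ɪz/ after sibilants, /s/ after other voiceless consonants, and /z/ after other voiced sounds.
So the plural -s on *hill* is pronounced /z/.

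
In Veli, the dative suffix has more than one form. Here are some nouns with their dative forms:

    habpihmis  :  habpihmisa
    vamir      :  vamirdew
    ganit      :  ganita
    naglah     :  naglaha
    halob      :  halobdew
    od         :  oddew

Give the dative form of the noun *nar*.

nardew

The suffix is conditioned by the final consonant: -a when the stem ends in a voiceless consonant (*habpihmis*, *ganit*, *naglah*); -dew when the stem ends in a voiced consonant (*vamir*, *halob*, *od*).
Since the final consonant of *nar* is /r/ (voiced), it takes -dew, giving *nardew*.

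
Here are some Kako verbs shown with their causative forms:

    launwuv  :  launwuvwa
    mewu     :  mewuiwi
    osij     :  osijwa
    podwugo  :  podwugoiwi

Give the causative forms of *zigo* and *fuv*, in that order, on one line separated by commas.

The suffix is conditioned by the final sound: -wa when the stem ends in a consonant (*launwuv*, *osij*); -iwi when the stem ends in a vowel (*mewu*, *podwugo*).
Since the final sound of *zigo* is /o/ (a vowel), it takes -iwi, giving *zigoiwi*.
The final sound of *fuv* is /v/, which is a consonant, so the suffix is -wa, giving *fuvwa*.

zigoiwi, fuvwa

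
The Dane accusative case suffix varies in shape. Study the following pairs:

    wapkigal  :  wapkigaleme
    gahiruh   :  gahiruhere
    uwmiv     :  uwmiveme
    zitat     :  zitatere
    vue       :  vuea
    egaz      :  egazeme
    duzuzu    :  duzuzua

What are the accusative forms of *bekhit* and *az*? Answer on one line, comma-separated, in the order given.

bekhitere, azeme

The pattern is voicing of the final sound: -ere when the stem ends in a voiceless consonant (*gahiruh*, *zitat*); -eme when the stem ends in a voiced consonant (*wapkigal*, *uwmiv*, *egaz*); -a when the stem ends in a vowel (*vue*, *duzuzu*).
The final sound of *bekhit* is /t/, which is a voiceless consonant, so the suffix is -ere, giving *bekhitere*.
The final sound of *az* is /z/, which is a voiced consonant, so the suffix is -eme, giving *azeme*.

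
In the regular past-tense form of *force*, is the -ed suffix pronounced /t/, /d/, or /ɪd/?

The stem *force* ends in a voiceless consonant other than /t/.
The -ed suffix is realized as /ɪd/ after /t, d/; as /t/ after other voiceless consonants; and as /d/ after other voiced sounds.
So -ed on *force* is pronounced /t/.

/t/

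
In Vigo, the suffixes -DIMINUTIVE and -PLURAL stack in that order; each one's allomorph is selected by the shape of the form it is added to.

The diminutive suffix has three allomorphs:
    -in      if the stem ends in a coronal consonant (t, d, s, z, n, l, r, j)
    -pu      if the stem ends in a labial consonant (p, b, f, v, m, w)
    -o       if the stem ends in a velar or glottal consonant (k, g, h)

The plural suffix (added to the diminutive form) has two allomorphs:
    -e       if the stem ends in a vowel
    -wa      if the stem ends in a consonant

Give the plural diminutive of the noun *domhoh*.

domhohoe

The final consonant of *domhoh* is /h/, which is velar/glottal, so the diminutive suffix is -o, giving *domhoho*.
The final sound of the diminutive form *domhoho* is /o/, which is a vowel, so the plural suffix is -e, giving *domhohoe*.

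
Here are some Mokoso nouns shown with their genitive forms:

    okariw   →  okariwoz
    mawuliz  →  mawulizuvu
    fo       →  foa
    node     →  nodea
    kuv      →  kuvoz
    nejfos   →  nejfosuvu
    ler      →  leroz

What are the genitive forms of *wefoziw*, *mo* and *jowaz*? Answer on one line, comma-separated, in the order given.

wefoziwoz, moa, jowazuvu

The alternation tracks the final sound of the stem — -uvu when the stem ends in a sibilant (*mawuliz*, *nejfos*); -oz when the stem ends in a non-sibilant consonant (*okariw*, *kuv*, *ler*); -a when the stem ends in a vowel (*fo*, *node*).
*wefoziw*: final sound = /w/, a non-sibilant consonant → -oz → *wefoziwoz*.
*mo* — final sound /o/ (a vowel) → -a → *moa*.
Since the final sound of *jowaz* is /z/ (a sibilant), it takes -uvu, giving *jowazuvu*.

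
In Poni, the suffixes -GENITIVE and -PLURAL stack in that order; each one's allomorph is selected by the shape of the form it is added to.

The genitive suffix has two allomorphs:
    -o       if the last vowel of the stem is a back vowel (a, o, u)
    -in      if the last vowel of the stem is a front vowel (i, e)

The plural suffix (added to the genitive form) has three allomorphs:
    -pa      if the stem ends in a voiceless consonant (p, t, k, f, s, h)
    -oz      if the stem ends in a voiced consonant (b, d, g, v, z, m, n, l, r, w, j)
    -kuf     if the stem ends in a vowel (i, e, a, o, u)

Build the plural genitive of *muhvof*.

muhvofokuf

*muhvof* — last vowel /o/ (a back vowel) → -o → *muhvofo*.
The final sound of the genitive form *muhvofo* is /o/, which is a vowel, so the plural suffix is -kuf, giving *muhvofokuf*.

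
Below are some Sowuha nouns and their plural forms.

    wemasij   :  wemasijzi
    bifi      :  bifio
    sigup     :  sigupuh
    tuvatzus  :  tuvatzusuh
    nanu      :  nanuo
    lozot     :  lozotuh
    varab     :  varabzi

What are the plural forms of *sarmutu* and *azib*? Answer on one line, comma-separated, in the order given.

The pattern is voicing of the final sound: -uh when the stem ends in a voiceless consonant (*sigup*, *tuvatzus*, *lozot*); -zi when the stem ends in a voiced consonant (*wemasij*, *varab*); -o when the stem ends in a vowel (*bifi*, *nanu*).
The final sound of *sarmutu* is /u/, which is a vowel, so the suffix is -o, giving *sarmutuo*.
The final sound of *azib* is /b/, which is a voiced consonant, so the suffix is -zi, giving *azibzi*.

sarmutuo, azibzi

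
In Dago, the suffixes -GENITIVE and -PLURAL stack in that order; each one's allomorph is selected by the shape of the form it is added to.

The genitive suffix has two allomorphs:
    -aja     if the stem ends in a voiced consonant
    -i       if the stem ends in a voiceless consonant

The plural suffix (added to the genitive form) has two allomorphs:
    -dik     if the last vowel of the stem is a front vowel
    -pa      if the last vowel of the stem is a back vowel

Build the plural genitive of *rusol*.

rusolajapa

*rusol* — final consonant /l/ (voiced) → -aja → *rusolaja*.
The last vowel of the genitive form *rusolaja* is /a/, which is a back vowel, so the plural suffix is -pa, giving *rusolajapa*.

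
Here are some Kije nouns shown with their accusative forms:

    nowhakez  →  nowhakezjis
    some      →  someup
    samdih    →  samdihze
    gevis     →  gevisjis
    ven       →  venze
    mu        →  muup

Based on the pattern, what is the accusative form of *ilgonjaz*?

ilgonjazjis

The alternation tracks the final sound of the stem — -jis when the stem ends in a sibilant (*nowhakez*, *gevis*); -ze when the stem ends in a non-sibilant consonant (*samdih*, *ven*); -up when the stem ends in a vowel (*some*, *mu*).
*ilgonjaz*: final sound = /z/, a sibilant → -jis → *ilgonjazjis*.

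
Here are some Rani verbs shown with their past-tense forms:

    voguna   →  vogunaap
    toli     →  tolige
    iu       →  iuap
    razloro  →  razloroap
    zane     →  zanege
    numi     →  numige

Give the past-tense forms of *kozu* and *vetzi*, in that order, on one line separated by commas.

The suffix is conditioned by the last vowel: -ge when the last vowel of the stem is a front vowel (*toli*, *zane*, *numi*); -ap when the last vowel of the stem is a back vowel (*voguna*, *iu*, *razloro*).
The last vowel of *kozu* is /u/, which is a back vowel, so the suffix is -ap, giving *kozuap*.
*vetzi*: last vowel = /i/, a front vowel → -ge → *vetzige*.

kozuap, vetzige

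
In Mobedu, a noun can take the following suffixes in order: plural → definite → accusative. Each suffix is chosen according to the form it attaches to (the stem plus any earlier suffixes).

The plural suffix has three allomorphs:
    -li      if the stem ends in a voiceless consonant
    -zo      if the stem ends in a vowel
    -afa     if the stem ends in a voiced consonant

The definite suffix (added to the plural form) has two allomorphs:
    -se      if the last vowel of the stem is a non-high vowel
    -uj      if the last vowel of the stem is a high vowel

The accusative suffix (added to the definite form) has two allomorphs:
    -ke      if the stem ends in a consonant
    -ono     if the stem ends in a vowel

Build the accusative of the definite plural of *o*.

Since the final sound of *o* is /o/ (a vowel), it takes -zo, giving *ozo*.
The last vowel of the plural form *ozo* is /o/, which is a non-high vowel, so the definite suffix is -se, giving *ozose*.
The definite form *ozose*: final sound = /e/, a vowel → -ono → *ozoseono*.

ozoseono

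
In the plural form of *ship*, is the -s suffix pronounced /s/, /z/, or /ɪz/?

The stem *ship* ends in a voiceless non-sibilant consonant.
The plural suffix surfaces as /ɪz/ after sibilants, /s/ after other voiceless consonants, and /z/ after other voiced sounds.
So the plural -s on *ship* is pronounced /s/.

/s/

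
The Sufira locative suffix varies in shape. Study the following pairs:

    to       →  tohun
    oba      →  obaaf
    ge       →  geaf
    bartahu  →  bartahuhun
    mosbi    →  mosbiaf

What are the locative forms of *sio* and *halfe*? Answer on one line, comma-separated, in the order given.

siohun, halfeaf

The alternation tracks the last vowel of the stem — -hun when the last vowel of the stem is a rounded vowel (*to*, *bartahu*); -af when the last vowel of the stem is an unrounded vowel (*oba*, *ge*, *mosbi*).
*sio* — last vowel /o/ (a rounded vowel) → -hun → *siohun*.
*halfe*: last vowel = /e/, an unrounded vowel → -af → *halfeaf*.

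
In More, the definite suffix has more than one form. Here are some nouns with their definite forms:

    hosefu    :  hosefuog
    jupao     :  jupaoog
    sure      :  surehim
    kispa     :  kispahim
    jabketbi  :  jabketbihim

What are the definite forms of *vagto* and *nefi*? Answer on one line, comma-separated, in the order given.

The alternation tracks the last vowel of the stem — -og when the last vowel of the stem is a rounded vowel (*hosefu*, *jupao*); -him when the last vowel of the stem is an unrounded vowel (*sure*, *kispa*, *jabketbi*).
*vagto*: last vowel = /o/, a rounded vowel → -og → *vagtoog*.
Since the last vowel of *nefi* is /i/ (an unrounded vowel), it takes -him, giving *nefihim*.

vagtoog, nefihim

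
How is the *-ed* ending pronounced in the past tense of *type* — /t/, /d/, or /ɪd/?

The stem *type* ends in a voiceless consonant other than /t/.
The -ed suffix is realized as /ɪd/ after /t, d/; as /t/ after other voiceless consonants; and as /d/ after other voiced sounds.
So -ed on *type* is pronounced /t/.

/t/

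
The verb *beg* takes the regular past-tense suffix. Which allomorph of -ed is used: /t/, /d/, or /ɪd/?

/d/

The stem *beg* ends in a voiced sound other than /d/.
The -ed suffix is realized as /ɪd/ after /t, d/; as /t/ after other voiceless consonants; and as /d/ after other voiced sounds.
So -ed on *beg* is pronounced /d/.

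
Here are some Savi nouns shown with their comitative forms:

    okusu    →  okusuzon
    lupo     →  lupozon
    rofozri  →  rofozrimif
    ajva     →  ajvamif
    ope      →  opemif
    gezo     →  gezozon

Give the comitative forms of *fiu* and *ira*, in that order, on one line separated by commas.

fiuzon, iramif

The pattern is rounding harmony: -zon when the last vowel of the stem is a rounded vowel (*okusu*, *lupo*, *gezo*); -mif when the last vowel of the stem is an unrounded vowel (*rofozri*, *ajva*, *ope*).
*fiu*: last vowel = /u/, a rounded vowel → -zon → *fiuzon*.
Since the last vowel of *ira* is /a/ (an unrounded vowel), it takes -mif, giving *iramif*.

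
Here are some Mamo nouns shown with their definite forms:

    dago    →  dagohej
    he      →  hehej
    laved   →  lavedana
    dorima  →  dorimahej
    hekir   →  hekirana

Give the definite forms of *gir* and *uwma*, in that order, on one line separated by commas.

The alternation tracks the final sound of the stem — -ana when the stem ends in a consonant (*laved*, *hekir*); -hej when the stem ends in a vowel (*dago*, *he*, *dorima*).
The final sound of *gir* is /r/, which is a consonant, so the suffix is -ana, giving *girana*.
*uwma*: final sound = /a/, a vowel → -hej → *uwmahej*.

girana, uwmahej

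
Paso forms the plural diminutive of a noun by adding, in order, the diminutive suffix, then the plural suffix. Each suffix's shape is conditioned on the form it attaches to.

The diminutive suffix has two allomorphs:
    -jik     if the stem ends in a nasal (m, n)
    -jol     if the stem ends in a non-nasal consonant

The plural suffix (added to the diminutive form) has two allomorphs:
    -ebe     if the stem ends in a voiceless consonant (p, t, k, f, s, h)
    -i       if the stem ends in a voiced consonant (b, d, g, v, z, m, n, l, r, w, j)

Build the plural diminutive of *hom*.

Since the final consonant of *hom* is /m/ (a nasal), it takes -jik, giving *homjik*.
The diminutive form *homjik* — final consonant /k/ (voiceless) → -ebe → *homjikebe*.

homjikebe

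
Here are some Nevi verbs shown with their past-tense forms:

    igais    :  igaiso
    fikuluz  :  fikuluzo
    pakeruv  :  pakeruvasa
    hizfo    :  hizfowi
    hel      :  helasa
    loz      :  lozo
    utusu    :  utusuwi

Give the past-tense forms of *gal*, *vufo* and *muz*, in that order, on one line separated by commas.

The suffix is conditioned by the final sound: -o when the stem ends in a sibilant (*igais*, *fikuluz*, *loz*); -asa when the stem ends in a non-sibilant consonant (*pakeruv*, *hel*); -wi when the stem ends in a vowel (*hizfo*, *utusu*).
*gal*: final sound = /l/, a non-sibilant consonant → -asa → *galasa*.
Since the final sound of *vufo* is /o/ (a vowel), it takes -wi, giving *vufowi*.
The final sound of *muz* is /z/, which is a sibilant, so the suffix is -o, giving *muzo*.

galasa, vufowi, muzo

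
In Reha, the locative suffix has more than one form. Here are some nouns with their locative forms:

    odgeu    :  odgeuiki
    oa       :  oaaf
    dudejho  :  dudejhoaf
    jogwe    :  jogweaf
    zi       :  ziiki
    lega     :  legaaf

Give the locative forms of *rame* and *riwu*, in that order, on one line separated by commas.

rameaf, riwuiki

The suffix is conditioned by the last vowel: -iki when the last vowel of the stem is a high vowel (*odgeu*, *zi*); -af when the last vowel of the stem is a non-high vowel (*oa*, *dudejho*, *jogwe*, *lega*).
*rame*: last vowel = /e/, a non-high vowel → -af → *rameaf*.
*riwu* — last vowel /u/ (a high vowel) → -iki → *riwuiki*.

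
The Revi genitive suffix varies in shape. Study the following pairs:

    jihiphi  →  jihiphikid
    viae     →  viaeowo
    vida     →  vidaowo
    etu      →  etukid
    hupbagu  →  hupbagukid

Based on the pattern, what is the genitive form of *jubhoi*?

The alternation tracks the last vowel of the stem — -kid when the last vowel of the stem is a high vowel (*jihiphi*, *etu*, *hupbagu*); -owo when the last vowel of the stem is a non-high vowel (*viae*, *vida*).
Since the last vowel of *jubhoi* is /i/ (a high vowel), it takes -kid, giving *jubhoikid*.

jubhoikid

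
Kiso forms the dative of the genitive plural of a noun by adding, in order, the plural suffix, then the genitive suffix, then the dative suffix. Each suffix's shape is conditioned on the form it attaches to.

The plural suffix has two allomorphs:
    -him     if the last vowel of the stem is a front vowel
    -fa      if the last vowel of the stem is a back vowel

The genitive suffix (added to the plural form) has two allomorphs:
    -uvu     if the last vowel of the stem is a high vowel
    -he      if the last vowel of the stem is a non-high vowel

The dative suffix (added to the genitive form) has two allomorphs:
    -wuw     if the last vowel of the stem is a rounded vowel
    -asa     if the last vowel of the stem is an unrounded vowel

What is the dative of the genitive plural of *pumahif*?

The last vowel of *pumahif* is /i/, which is a front vowel, so the plural suffix is -him, giving *pumahifhim*.
The plural form *pumahifhim* — last vowel /i/ (a high vowel) → -uvu → *pumahifhimuvu*.
Since the last vowel of the genitive form *pumahifhimuvu* is /u/ (a rounded vowel), it takes -wuw, giving *pumahifhimuvuwuw*.

pumahifhimuvuwuw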